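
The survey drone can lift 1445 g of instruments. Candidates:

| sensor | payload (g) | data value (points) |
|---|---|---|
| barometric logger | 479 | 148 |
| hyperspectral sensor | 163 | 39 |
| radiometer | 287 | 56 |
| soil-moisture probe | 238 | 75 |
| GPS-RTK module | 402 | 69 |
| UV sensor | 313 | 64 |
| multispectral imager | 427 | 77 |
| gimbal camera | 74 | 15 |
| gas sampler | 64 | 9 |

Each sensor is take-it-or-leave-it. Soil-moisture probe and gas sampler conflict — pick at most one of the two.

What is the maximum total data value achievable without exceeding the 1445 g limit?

358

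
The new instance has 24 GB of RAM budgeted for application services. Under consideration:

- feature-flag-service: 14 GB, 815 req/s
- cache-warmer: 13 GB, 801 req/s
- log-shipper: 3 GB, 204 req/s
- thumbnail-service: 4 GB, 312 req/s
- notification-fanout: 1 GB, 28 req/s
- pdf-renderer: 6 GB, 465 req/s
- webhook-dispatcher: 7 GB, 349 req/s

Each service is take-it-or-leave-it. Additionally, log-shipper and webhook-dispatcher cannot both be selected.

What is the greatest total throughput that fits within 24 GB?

Taking cache-warmer + thumbnail-service + notification-fanout + pdf-renderer: 24 GB used, 1606 in throughput.
Next best is feature-flag-service + thumbnail-service + pdf-renderer at 1592 (24 GB) — short by 14.

1606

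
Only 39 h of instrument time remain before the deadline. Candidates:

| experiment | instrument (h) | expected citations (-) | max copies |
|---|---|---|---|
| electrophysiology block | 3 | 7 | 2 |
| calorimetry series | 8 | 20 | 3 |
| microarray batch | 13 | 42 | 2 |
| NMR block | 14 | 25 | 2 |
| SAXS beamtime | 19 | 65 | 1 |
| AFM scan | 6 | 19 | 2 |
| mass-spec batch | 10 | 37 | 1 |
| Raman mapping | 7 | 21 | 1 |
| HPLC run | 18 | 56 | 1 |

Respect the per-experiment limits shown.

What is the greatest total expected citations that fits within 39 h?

By expected citations per h: mass-spec batch 3.70, SAXS beamtime 3.42, microarray batch 3.23 lead.
The ratio heuristic lands on electrophysiology block + SAXS beamtime + AFM scan + mass-spec batch (128) but leaves 1 h idle.
Replace AFM scan with Raman mapping: the trade gains 2 net, giving 130 at 39 h.

130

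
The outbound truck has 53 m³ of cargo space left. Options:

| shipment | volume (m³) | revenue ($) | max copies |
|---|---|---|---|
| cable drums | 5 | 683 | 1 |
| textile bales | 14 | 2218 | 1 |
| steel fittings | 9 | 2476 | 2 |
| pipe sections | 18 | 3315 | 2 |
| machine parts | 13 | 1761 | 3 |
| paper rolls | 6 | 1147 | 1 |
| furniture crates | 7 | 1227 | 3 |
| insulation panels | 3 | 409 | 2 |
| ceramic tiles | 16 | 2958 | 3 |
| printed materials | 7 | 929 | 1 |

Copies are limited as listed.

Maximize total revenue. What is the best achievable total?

11277

Ranking by ratio (revenue/m³): steel fittings 275.11, paper rolls 191.17, ceramic tiles 184.88, pipe sections 184.17.
The ratio heuristic lands on cable drums + 2×steel fittings + paper rolls + furniture crates + ceramic tiles (10967) but leaves 1 m³ idle.
But 2×steel fittings + insulation panels + 2×ceramic tiles fits in 53 m³ and reaches 11277.
No other feasible combination exceeds 11277.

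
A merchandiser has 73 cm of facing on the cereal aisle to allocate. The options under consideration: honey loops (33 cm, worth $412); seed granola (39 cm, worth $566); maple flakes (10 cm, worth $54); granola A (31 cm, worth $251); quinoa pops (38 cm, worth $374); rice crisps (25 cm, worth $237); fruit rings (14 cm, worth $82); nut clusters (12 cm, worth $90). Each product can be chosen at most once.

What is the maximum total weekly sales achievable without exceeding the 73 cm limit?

Taking honey loops + seed granola: 72 cm used, 978 in weekly sales.
Next best is seed granola + granola A at 817 (70 cm) — short by 161.

978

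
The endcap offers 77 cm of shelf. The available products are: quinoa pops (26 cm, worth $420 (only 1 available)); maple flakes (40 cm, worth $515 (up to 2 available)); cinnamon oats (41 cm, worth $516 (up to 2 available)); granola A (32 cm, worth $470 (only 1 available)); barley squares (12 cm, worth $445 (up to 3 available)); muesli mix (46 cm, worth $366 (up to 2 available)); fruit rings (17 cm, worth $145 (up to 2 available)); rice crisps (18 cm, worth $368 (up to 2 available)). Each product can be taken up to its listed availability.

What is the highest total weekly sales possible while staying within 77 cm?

3×barley squares + 2×rice crisps uses 72 of the 77 cm and totals 2071.
Every other selection either busts 77 cm or exceeds an availability limit or fails to beat 2071.

2071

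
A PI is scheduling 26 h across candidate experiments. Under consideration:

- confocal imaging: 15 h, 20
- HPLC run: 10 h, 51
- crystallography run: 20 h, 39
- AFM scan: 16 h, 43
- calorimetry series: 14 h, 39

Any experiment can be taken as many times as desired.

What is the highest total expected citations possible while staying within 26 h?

102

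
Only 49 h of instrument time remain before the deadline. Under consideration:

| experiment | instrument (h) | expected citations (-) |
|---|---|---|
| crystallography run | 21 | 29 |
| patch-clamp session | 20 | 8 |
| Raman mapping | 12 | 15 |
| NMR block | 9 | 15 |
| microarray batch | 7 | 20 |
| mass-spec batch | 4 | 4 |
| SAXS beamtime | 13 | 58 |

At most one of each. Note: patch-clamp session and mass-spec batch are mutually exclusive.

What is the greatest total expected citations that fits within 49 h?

112

Raman mapping + NMR block + microarray batch + mass-spec batch + SAXS beamtime uses 45 of the 49 h and totals 112.
Next best is crystallography run + microarray batch + mass-spec batch + SAXS beamtime at 111 (45 h) — short by 1.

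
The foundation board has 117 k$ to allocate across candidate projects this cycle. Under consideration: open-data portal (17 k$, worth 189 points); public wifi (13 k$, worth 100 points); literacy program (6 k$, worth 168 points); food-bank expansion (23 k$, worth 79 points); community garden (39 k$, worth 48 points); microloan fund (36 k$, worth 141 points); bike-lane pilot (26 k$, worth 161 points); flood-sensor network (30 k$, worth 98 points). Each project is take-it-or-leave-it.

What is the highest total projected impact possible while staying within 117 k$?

795

Ranking by ratio (projected impact/k$): literacy program 28.00, open-data portal 11.12, public wifi 7.69, bike-lane pilot 6.19.
A density-first pass picks open-data portal + public wifi + literacy program + microloan fund + bike-lane pilot — 759 at 98 k$.
Replace microloan fund with food-bank expansion + flood-sensor network: the trade gains 36 net, giving 795 at 115 k$.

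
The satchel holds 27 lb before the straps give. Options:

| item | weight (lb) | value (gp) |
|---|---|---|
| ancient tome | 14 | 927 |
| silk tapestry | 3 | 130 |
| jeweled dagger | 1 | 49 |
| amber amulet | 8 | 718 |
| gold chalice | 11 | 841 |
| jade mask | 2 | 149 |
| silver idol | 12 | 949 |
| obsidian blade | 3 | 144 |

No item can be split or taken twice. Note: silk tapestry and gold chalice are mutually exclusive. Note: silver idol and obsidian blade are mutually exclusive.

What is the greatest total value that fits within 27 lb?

Silk tapestry + jeweled dagger + amber amulet + jade mask + silver idol uses 26 of the 27 lb and totals 1995.
Runner-up jeweled dagger + gold chalice + jade mask + silver idol tops out at 1988.

1995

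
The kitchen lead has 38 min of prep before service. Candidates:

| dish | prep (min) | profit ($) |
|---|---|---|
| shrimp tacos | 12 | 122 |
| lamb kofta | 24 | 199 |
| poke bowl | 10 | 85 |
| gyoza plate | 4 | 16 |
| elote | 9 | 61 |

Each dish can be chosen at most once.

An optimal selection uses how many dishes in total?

2

The maximum profit within 38 min is 321.
One optimal bundle: shrimp tacos + lamb kofta (36 min).
All optima have 2 dishes.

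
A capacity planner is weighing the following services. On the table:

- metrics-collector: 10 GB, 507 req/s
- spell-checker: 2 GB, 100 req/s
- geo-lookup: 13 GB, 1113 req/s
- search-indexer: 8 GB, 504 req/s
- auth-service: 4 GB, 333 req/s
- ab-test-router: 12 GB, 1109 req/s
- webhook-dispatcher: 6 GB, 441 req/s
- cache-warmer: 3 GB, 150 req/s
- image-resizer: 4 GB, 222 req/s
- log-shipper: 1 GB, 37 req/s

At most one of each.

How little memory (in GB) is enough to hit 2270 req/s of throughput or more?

Look for the lowest-memory combination reaching 2270.
Taking spell-checker + geo-lookup + ab-test-router gives 2322 (≥ 2270) for 27 GB.
Below 27 GB the best achievable stays under 2270.

27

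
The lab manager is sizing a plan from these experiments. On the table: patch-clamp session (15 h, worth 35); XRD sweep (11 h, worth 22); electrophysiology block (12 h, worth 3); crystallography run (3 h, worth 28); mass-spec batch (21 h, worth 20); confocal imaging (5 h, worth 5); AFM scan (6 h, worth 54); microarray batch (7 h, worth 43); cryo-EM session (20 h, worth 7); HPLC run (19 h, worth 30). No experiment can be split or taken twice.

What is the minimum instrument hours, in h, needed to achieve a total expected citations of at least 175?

Need the lightest bundle worth ≥ 175.
patch-clamp session + XRD sweep + crystallography run + AFM scan + microarray batch reaches 182 using 42 h.
Below 42 h the best achievable stays under 175.

42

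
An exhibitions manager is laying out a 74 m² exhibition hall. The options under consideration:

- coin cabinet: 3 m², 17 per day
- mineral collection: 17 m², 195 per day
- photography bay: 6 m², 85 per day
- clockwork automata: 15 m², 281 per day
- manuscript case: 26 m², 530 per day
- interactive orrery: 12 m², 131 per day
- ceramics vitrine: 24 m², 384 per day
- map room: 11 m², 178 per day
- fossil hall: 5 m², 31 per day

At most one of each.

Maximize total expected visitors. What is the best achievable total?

Density check — manuscript case 20.38, clockwork automata 18.73, map room 16.18, ceramics vitrine 16.00 are the best per m².
Filling by ratio: coin cabinet + photography bay + clockwork automata + manuscript case + interactive orrery + map room for 1222, with 1 m² left unused.
Dropping interactive orrery and map room frees 23 m²; slotting in ceramics vitrine (24 m²) lifts the total to 1297 at 74 m².
Next best is photography bay + clockwork automata + manuscript case + ceramics vitrine at 1280 (71 m²) — short by 17.

1297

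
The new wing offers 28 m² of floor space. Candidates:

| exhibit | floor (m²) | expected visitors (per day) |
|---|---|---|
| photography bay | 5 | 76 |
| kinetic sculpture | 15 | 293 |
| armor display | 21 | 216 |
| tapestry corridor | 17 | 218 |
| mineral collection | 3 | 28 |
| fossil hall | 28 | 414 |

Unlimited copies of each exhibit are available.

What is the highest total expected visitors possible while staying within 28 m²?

473

Density check — kinetic sculpture 19.53, photography bay 15.20, fossil hall 14.79, tapestry corridor 12.82 are the best per m².
2×photography bay + kinetic sculpture + mineral collection uses 28 of the 28 m² and totals 473.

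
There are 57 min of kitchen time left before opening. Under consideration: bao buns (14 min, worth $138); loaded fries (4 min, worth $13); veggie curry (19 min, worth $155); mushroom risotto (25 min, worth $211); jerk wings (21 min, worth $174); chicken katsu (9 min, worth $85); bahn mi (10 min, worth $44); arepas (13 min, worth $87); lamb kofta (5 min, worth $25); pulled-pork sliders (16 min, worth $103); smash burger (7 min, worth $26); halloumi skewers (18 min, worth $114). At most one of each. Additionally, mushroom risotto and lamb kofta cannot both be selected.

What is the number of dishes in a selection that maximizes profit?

4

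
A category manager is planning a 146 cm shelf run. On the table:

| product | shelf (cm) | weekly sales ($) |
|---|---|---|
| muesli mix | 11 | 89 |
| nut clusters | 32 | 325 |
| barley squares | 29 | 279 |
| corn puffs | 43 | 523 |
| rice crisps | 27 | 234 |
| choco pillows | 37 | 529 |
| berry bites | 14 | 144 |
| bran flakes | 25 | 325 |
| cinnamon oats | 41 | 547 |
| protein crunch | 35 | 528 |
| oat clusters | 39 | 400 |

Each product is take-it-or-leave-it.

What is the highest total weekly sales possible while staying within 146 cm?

1929

Nut clusters + choco pillows + cinnamon oats + protein crunch uses 145 of the 146 cm and totals 1929.
Choco pillows + bran flakes + cinnamon oats + protein crunch (138 cm) also reaches 1929 — a tie, but nothing goes higher.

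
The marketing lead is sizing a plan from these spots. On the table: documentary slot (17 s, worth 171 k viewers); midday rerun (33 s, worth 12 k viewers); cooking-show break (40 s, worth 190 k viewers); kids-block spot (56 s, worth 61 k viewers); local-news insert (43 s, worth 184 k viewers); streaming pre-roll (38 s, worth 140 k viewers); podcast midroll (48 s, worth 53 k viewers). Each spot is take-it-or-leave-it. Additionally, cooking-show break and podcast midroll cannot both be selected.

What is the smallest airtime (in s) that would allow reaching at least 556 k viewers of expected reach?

Need the lightest bundle worth ≥ 556.
documentary slot + midday rerun + cooking-show break + local-news insert: 557 expected reach at 133 s.
No combination under 133 s hits 556.

133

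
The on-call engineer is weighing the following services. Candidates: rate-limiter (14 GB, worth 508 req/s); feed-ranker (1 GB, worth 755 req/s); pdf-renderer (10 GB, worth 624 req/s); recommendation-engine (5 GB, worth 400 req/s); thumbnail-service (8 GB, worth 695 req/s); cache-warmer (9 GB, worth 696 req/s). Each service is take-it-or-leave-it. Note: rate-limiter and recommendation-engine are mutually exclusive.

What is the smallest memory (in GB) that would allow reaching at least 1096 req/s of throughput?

Look for the lowest-memory combination reaching 1096.
feed-ranker + recommendation-engine: 1155 throughput at 6 GB.
Below 6 GB the best achievable stays under 1096.

6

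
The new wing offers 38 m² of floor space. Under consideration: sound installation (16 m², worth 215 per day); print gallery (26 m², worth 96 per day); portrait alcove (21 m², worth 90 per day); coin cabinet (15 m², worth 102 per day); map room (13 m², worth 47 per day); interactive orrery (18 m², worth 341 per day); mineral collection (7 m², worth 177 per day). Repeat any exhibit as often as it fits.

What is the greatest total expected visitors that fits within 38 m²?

The ratio ordering already packs tightly: 5×mineral collection, 35 m², 885.

885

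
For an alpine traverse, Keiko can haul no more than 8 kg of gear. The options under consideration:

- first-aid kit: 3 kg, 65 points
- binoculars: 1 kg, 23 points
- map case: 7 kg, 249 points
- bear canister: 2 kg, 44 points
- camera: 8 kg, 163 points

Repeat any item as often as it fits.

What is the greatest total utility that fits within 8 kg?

By utility per kg: map case 35.57, binoculars 23.00, bear canister 22.00 lead.
The ratio ordering already packs tightly: binoculars + map case, 8 kg, 272.
That's the maximum — no swap from here does better than 272.

272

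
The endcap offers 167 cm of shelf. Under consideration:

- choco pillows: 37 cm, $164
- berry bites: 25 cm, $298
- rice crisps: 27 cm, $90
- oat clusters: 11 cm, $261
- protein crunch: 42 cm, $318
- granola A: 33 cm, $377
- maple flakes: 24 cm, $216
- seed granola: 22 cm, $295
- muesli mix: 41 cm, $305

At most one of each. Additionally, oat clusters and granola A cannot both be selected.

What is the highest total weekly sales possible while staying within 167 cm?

1693

By weekly sales per cm: oat clusters 23.73, seed granola 13.41, berry bites 11.92, granola A 11.42 lead.
Best packing: berry bites + oat clusters + protein crunch + maple flakes + seed granola + muesli mix — 165 cm, 1693 total.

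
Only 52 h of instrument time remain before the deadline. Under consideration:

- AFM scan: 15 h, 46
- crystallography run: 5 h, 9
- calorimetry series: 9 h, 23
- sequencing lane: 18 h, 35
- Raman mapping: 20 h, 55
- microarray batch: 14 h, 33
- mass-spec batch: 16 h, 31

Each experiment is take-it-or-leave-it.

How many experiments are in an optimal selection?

3

Optimal total is 134.
One optimal bundle: AFM scan + Raman mapping + microarray batch (49 h).
All optima have 3 experiments.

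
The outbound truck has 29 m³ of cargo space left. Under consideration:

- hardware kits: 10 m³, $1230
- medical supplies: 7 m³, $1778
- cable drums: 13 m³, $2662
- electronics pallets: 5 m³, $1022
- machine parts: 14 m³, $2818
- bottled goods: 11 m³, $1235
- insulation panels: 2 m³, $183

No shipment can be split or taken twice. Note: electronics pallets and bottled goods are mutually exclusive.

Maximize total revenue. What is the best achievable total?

5801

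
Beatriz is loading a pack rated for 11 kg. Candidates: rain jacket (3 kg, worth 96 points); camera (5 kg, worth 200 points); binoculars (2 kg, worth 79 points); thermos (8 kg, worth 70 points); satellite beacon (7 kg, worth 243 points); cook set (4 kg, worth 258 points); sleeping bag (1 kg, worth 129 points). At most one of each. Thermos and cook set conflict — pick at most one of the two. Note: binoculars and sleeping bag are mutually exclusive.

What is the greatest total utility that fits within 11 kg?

The ratio ordering already packs tightly: camera + cook set + sleeping bag, 10 kg, 587.

587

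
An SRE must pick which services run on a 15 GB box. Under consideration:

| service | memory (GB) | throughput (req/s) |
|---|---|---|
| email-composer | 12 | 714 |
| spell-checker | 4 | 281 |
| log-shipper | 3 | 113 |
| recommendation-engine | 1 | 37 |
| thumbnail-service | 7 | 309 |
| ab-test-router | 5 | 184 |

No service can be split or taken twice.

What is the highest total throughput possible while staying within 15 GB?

827

Density check — spell-checker 70.25, email-composer 59.50, thumbnail-service 44.14, log-shipper 37.67 are the best per GB.
Greedy by ratio would take spell-checker + log-shipper + recommendation-engine + thumbnail-service: 15 GB used, total 740.
The 12 GB tied up in spell-checker and recommendation-engine and thumbnail-service is better spent on email-composer — total rises to 827 (15 GB).
An exhaustive check of the 64 subsets confirms 827.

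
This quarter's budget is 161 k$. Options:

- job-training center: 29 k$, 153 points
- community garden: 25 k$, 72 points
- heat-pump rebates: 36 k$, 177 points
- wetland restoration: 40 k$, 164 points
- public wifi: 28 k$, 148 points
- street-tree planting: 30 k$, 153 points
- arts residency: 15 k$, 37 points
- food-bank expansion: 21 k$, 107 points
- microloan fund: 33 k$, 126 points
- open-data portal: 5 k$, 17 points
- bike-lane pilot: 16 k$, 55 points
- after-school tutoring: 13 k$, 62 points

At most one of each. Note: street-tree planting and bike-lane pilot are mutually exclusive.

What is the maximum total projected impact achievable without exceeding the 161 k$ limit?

800

By projected impact per k$: public wifi 5.29, job-training center 5.28, street-tree planting 5.10, food-bank expansion 5.10 lead.
Taking job-training center + heat-pump rebates + public wifi + street-tree planting + food-bank expansion + after-school tutoring: 157 k$ used, 800 in projected impact.
Every other selection either busts 161 k$ or breaks a pairing rule or fails to beat 800.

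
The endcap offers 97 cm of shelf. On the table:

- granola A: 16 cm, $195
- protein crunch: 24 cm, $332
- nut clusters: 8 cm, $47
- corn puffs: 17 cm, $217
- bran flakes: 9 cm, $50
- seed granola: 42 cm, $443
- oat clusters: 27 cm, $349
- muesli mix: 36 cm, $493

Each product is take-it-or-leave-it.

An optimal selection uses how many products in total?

The maximum weekly sales within 97 cm is 1254.
One optimal bundle: granola A + corn puffs + oat clusters + muesli mix (96 cm).
Every optimal selection uses 4 products.

4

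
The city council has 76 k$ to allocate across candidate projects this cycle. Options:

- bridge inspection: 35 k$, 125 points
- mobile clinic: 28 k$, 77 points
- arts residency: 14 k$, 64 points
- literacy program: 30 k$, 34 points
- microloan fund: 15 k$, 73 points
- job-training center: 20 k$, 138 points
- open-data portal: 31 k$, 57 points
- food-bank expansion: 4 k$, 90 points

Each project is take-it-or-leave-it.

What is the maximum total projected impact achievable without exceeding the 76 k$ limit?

426

Ranking by ratio (projected impact/k$): food-bank expansion 22.50, job-training center 6.90, microloan fund 4.87, arts residency 4.57.
The ratio heuristic lands on arts residency + microloan fund + job-training center + food-bank expansion (365) but leaves 23 k$ idle.
Dropping arts residency frees 14 k$; slotting in bridge inspection (35 k$) lifts the total to 426 at 74 k$.
That's the maximum — no swap from here does better than 426.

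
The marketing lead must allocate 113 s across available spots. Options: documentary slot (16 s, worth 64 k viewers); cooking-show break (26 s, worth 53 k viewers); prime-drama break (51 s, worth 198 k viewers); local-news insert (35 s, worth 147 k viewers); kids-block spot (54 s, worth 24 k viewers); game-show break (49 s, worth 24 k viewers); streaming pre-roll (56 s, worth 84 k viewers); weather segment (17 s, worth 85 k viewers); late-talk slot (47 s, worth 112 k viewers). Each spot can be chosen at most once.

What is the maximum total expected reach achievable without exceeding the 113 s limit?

430

Density check — weather segment 5.00, local-news insert 4.20, documentary slot 4.00 are the best per s.
A density-first pass picks documentary slot + cooking-show break + local-news insert + weather segment — 349 at 94 s.
Dropping documentary slot and cooking-show break frees 42 s; slotting in prime-drama break (51 s) lifts the total to 430 at 103 s.
The closest alternative, documentary slot + prime-drama break + local-news insert, reaches only 409.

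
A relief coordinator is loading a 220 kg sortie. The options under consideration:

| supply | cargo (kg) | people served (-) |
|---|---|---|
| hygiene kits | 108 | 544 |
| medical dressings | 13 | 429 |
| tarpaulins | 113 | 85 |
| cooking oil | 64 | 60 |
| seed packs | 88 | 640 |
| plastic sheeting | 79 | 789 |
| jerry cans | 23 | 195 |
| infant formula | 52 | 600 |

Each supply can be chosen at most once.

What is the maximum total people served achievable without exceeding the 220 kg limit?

2053

A density-first pass picks medical dressings + plastic sheeting + jerry cans + infant formula — 2013 at 167 kg.
The 52 kg tied up in infant formula is better spent on seed packs — total rises to 2053 (203 kg).
No other feasible combination exceeds 2053.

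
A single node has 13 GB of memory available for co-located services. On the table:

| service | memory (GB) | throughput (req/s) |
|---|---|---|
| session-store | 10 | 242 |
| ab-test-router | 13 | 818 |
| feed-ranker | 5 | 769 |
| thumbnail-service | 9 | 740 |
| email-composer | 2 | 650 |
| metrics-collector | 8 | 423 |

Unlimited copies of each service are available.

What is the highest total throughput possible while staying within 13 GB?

3900

By throughput per GB: email-composer 325.00, feed-ranker 153.80, thumbnail-service 82.22, ab-test-router 62.92 lead.
Best packing: 6×email-composer — 12 GB, 3900 total.
Every other selection either busts 13 GB or fails to beat 3900.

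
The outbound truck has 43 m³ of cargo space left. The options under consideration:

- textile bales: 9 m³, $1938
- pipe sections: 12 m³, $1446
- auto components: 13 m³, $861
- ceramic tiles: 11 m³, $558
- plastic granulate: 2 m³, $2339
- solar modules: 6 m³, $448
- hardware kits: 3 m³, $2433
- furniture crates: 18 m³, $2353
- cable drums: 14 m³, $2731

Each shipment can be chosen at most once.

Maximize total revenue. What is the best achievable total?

Best packing: textile bales + pipe sections + plastic granulate + hardware kits + cable drums — 40 m³, 10887 total.
Next best is plastic granulate + solar modules + hardware kits + furniture crates + cable drums at 10304 (43 m³) — short by 583.

10887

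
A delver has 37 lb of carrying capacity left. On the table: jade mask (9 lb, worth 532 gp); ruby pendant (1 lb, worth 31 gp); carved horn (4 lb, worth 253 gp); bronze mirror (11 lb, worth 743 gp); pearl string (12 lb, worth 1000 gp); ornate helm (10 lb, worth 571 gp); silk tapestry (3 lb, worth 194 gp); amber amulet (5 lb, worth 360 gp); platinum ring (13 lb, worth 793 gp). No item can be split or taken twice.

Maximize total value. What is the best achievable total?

2635

Ranking by ratio (value/lb): pearl string 83.33, amber amulet 72.00, bronze mirror 67.55.
Taking the top-ratio items first gives ruby pendant + carved horn + bronze mirror + pearl string + silk tapestry + amber amulet for 2581 (36 lb).
The 8 lb tied up in ruby pendant and carved horn and silk tapestry is better spent on jade mask — total rises to 2635 (37 lb).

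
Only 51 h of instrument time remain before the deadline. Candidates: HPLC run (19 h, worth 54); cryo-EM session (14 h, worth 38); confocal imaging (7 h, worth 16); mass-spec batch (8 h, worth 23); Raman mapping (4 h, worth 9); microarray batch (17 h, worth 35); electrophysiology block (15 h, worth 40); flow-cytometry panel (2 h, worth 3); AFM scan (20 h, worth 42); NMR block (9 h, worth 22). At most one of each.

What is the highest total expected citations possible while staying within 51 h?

The ratio heuristic lands on HPLC run + cryo-EM session + mass-spec batch + NMR block (137) but leaves 1 h idle.
The 14 h tied up in cryo-EM session is better spent on electrophysiology block — total rises to 139 (51 h).
Next best is HPLC run + cryo-EM session + mass-spec batch + NMR block at 137 (50 h) — short by 2.

139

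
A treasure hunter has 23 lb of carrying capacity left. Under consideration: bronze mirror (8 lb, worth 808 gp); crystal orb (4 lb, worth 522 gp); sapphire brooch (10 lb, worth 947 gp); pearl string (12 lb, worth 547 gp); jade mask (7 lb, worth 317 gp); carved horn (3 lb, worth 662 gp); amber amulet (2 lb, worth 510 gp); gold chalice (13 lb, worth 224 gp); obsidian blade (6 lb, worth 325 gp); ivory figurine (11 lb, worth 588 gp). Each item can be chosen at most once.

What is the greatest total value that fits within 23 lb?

2927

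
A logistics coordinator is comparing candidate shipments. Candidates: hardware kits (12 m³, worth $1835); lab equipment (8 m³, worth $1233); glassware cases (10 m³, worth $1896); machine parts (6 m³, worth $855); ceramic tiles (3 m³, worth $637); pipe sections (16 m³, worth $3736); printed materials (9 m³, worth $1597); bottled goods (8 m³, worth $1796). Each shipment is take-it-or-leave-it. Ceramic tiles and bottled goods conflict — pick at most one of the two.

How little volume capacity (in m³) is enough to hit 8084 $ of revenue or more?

40

Look for the lowest-volume combination reaching 8084.
glassware cases + machine parts + pipe sections + bottled goods reaches 8283 using 40 m³.
Any bundle with less than 40 m³ falls short of 8084.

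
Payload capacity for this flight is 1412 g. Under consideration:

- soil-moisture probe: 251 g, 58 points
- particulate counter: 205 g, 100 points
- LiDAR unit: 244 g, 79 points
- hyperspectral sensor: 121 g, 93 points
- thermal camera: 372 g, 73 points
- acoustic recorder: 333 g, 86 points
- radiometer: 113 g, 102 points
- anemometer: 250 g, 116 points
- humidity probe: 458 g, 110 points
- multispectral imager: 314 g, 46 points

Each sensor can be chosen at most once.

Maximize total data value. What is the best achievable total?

A density-first pass picks particulate counter + LiDAR unit + hyperspectral sensor + acoustic recorder + radiometer + anemometer — 576 at 1266 g.
Dropping acoustic recorder frees 333 g; slotting in humidity probe (458 g) lifts the total to 600 at 1391 g.
Next best is soil-moisture probe + particulate counter + hyperspectral sensor + radiometer + anemometer + humidity probe at 579 (1398 g) — short by 21.

600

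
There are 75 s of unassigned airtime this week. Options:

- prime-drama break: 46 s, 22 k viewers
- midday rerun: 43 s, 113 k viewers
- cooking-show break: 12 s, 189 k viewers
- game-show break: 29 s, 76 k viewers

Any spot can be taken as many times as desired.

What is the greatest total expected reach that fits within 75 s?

1134

Ranking by ratio (expected reach/s): cooking-show break 15.75, midday rerun 2.63, game-show break 2.62.
The ratio ordering already packs tightly: 6×cooking-show break, 72 s, 1134.
Every other selection either busts 75 s or fails to beat 1134.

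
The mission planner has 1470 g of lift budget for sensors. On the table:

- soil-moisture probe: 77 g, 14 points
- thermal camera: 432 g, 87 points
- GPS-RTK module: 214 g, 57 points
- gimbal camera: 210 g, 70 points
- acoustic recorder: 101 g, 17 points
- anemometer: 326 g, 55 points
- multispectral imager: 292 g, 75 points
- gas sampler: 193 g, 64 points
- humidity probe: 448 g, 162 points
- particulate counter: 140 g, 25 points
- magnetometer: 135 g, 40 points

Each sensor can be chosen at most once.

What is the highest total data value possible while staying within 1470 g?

445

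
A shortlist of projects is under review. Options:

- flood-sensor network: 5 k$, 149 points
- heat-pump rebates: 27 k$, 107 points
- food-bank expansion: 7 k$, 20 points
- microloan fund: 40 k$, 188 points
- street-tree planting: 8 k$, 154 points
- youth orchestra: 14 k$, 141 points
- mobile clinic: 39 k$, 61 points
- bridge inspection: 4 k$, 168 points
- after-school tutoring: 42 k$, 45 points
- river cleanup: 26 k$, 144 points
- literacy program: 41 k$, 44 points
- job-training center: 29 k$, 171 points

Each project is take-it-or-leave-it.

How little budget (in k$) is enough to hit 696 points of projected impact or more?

57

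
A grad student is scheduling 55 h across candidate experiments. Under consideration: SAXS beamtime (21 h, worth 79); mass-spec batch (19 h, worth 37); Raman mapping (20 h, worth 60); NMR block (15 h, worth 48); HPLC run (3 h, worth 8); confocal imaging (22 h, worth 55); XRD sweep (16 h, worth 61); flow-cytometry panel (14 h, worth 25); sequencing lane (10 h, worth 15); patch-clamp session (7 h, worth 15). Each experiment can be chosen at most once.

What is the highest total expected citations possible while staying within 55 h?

196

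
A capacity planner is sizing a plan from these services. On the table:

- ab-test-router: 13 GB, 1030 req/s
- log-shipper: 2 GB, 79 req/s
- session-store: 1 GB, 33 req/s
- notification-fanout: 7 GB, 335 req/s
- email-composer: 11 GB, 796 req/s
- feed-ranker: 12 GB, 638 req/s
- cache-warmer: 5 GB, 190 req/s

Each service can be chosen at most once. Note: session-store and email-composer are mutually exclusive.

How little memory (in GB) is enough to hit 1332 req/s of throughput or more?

Look for the lowest-memory combination reaching 1332.
Taking ab-test-router + notification-fanout gives 1365 (≥ 1332) for 20 GB.
Any bundle with less than 20 GB falls short of 1332.

20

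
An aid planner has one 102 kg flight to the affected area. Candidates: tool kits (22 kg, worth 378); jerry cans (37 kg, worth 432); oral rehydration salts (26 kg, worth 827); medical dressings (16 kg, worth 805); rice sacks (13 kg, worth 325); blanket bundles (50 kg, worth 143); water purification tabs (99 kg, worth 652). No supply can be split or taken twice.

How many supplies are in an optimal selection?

4

Optimal total is 2442.
One optimal bundle: tool kits + jerry cans + oral rehydration salts + medical dressings (101 kg).
All optima have 4 supplies.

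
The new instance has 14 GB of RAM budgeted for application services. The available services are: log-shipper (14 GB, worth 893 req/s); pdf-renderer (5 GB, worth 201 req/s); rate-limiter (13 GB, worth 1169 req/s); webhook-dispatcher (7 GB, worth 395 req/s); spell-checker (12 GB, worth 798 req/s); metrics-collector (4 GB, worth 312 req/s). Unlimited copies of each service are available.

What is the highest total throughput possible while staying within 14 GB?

1169

Taking rate-limiter: 13 GB used, 1169 in throughput.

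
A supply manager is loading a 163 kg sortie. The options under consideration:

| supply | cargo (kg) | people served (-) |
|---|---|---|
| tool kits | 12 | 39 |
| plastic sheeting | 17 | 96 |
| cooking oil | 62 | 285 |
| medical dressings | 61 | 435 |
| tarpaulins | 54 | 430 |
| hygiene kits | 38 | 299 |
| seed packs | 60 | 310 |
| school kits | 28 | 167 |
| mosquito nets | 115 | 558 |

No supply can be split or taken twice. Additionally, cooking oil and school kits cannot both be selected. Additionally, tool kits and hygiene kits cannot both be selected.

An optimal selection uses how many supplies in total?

3

The maximum people served within 163 kg is 1164.
medical dressings + tarpaulins + hygiene kits hits 1164 at 153 kg.
Every optimal selection uses 3 supplies.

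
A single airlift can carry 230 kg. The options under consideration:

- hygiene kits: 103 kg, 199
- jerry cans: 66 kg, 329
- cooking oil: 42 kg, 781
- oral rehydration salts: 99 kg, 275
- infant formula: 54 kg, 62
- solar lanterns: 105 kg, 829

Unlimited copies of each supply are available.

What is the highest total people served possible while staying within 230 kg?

Taking 5×cooking oil: 210 kg used, 3905 in people served.

3905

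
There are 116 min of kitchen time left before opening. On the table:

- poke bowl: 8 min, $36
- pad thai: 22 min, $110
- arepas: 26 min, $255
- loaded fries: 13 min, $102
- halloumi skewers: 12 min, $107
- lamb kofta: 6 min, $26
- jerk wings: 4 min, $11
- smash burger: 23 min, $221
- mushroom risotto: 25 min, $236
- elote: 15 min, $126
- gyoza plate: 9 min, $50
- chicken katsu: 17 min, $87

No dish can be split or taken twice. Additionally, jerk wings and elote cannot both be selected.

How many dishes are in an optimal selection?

Best achievable profit is 1047.
For example arepas + loaded fries + halloumi skewers + smash burger + mushroom risotto + elote achieves it, using 114 min.
Every optimal selection uses 6 dishes.

6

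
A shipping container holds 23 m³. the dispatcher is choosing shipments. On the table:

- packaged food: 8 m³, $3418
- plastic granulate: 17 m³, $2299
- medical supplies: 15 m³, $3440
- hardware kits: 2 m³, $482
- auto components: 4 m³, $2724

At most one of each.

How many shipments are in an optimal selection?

The maximum revenue within 23 m³ is 6858.
One optimal bundle: packaged food + medical supplies (23 m³).
All optima have 2 shipments.

2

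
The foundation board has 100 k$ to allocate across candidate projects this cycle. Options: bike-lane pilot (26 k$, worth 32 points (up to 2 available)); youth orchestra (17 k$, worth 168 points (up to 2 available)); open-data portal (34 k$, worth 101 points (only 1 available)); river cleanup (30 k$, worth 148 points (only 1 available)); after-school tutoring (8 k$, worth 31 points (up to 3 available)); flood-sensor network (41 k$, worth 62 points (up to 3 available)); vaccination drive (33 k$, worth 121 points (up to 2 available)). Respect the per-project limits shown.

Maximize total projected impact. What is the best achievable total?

605

Density check — youth orchestra 9.88, river cleanup 4.93, after-school tutoring 3.88, vaccination drive 3.67 are the best per k$.
The ratio heuristic lands on 2×youth orchestra + river cleanup + 3×after-school tutoring (577) but leaves 12 k$ idle.
The 24 k$ tied up in 3×after-school tutoring is better spent on vaccination drive — total rises to 605 (97 k$).
No other feasible combination exceeds 605.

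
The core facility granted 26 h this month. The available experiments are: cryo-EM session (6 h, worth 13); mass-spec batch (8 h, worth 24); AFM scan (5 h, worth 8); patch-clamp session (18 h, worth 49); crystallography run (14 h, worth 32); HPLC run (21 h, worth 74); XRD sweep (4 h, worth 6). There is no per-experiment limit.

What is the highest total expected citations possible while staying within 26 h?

Taking AFM scan + HPLC run: 26 h used, 82 in expected citations.
Nothing else within 26 h beats 82.

82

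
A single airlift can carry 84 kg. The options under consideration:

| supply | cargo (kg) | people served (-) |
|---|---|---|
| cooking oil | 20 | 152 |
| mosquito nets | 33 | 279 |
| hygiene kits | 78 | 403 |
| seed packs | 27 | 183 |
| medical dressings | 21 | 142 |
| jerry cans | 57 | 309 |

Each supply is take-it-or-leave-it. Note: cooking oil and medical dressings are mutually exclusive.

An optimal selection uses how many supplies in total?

3

Optimal total is 614.
For example cooking oil + mosquito nets + seed packs achieves it, using 80 kg.
All optima have 3 supplies.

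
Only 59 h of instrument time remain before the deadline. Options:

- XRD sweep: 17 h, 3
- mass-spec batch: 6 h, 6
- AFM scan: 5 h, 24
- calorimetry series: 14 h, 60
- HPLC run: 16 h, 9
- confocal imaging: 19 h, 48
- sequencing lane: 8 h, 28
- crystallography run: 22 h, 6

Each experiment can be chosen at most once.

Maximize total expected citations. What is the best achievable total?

By expected citations per h: AFM scan 4.80, calorimetry series 4.29, sequencing lane 3.50, confocal imaging 2.53 lead.
Taking mass-spec batch + AFM scan + calorimetry series + confocal imaging + sequencing lane: 52 h used, 166 in expected citations.
Next best is AFM scan + calorimetry series + confocal imaging + sequencing lane at 160 (46 h) — short by 6.

166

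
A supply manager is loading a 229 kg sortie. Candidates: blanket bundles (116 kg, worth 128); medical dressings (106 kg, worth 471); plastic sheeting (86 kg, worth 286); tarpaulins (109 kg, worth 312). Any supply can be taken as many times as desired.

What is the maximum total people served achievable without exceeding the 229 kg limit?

2×medical dressings uses 212 of the 229 kg and totals 942.
Nothing else within 229 kg beats 942.

942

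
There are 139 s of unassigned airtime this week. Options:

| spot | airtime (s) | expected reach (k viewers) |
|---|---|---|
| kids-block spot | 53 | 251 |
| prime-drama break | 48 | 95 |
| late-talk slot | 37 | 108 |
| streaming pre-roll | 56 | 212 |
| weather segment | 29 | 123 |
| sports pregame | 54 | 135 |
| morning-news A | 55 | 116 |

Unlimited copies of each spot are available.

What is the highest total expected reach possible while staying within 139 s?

The ratio ordering already packs tightly: 2×kids-block spot + weather segment, 135 s, 625.

625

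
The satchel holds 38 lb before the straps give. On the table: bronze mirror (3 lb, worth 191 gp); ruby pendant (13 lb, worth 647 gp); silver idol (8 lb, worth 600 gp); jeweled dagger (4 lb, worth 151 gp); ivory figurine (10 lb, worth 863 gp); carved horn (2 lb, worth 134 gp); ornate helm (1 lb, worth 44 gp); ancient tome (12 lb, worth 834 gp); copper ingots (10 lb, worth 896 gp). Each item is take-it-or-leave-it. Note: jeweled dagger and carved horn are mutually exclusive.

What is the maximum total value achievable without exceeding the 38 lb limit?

By value per lb: copper ingots 89.60, ivory figurine 86.30, silver idol 75.00, ancient tome 69.50 lead.
Taking bronze mirror + ivory figurine + carved horn + ornate helm + ancient tome + copper ingots: 38 lb used, 2962 in value.

2962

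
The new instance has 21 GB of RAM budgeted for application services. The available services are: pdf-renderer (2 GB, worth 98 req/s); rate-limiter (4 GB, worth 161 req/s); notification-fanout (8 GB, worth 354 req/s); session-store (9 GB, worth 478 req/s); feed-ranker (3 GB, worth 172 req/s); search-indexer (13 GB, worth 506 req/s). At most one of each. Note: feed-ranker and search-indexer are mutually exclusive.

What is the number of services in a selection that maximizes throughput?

3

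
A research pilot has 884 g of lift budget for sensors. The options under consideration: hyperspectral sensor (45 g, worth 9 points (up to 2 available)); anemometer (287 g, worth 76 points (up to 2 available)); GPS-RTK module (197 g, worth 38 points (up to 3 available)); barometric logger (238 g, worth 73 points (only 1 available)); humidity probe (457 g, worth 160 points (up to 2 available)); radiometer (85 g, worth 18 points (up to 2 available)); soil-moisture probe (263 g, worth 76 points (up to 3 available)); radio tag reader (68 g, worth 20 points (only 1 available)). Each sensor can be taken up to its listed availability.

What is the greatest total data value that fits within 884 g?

274

Filling by ratio: barometric logger + humidity probe + radiometer + radio tag reader for 271, with 36 g left unused.
Replace barometric logger with soil-moisture probe: the trade gains 3 net, giving 274 at 873 g.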